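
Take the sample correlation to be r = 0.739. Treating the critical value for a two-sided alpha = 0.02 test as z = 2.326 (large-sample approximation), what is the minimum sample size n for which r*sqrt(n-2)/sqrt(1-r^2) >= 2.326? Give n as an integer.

7

r√(n−2)/√(1−r²) ≥ 2.326  ⇔  n−2 ≥ (2.326)²·(1−r²)/r²
(1−r²)/r² = (1−0.546121)/0.546121 = 0.8311
n ≥ 2 + 5.410276·0.8311 = 2 + 4.4965 = 6.4965
⌈6.4965⌉ = 7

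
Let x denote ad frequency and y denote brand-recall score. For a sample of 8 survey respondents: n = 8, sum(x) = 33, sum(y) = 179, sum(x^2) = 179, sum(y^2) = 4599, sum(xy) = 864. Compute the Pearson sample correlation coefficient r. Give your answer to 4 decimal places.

0.7873

S_xy = nΣxy − ΣxΣy = 8·864 − 33·179 = 6912 − 5907 = 1005
S_xx = nΣx² − (Σx)² = 8·179 − 33² = 1432 − 1089 = 343
S_yy = nΣy² − (Σy)² = 8·4599 − 179² = 36792 − 32041 = 4751
r = S_xy / √(S_xx·S_yy) = 1005 / √(343·4751) = 1005 / √1629593 = 1005 / 1276.5551 = 0.7873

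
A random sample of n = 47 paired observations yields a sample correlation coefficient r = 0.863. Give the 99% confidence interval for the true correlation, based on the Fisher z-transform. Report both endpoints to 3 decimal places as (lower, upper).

z_r = atanh(0.863) = 1.304981;  SE = 1/√(n−3) = 1/√44 = 0.150756
z-limits: 1.304981 ± 2.576·0.150756 = 1.304981 ± 0.388347 = [0.916634, 1.693328]
ρ-limits: (tanh 0.916634, tanh 1.693328) = (0.724, 0.935)

(0.724, 0.935)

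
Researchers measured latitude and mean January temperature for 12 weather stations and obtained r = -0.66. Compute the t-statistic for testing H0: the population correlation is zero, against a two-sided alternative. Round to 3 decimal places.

1 − r² = 1 − 0.4356 = 0.5644;  √(1−r²) = 0.751266
√(n−2) = √10 = 3.162278
t = r·√(n−2)/√(1−r²) = -0.66 · 3.162278 / 0.751266 = -2.778

-2.778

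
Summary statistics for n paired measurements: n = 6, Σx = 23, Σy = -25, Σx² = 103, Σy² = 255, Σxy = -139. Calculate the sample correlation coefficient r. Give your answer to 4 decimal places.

-0.9126

Numerator: nΣxy − (Σx)(Σy) = 6·(-139) − (23)(-25) = -259
Denominator: √[(nΣx²−(Σx)²)(nΣy²−(Σy)²)]
  nΣx²−(Σx)² = 6·103 − 529 = 89;  nΣy²−(Σy)² = 6·255 − 625 = 905
  √(89·905) = √80545 = 283.8045
r = -259 / 283.8045 = -0.9126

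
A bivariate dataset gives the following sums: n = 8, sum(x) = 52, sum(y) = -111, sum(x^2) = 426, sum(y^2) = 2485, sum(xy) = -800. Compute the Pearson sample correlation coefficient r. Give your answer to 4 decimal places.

S_xy = nΣxy − ΣxΣy = 8·(-800) − 52·(-111) = -6400 − (-5772) = -628
S_xx = nΣx² − (Σx)² = 8·426 − 52² = 3408 − 2704 = 704
S_yy = nΣy² − (Σy)² = 8·2485 − (-111)² = 19880 − 12321 = 7559
r = S_xy / √(S_xx·S_yy) = -628 / √(704·7559) = -628 / √5321536 = -628 / 2306.8455 = -0.2722

-0.2722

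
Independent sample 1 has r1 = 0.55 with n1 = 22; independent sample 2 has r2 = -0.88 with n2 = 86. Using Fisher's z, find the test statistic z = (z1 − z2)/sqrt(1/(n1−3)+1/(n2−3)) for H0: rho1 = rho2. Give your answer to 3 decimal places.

Fisher z-transforms: z1 = atanh(0.55) = 0.618381, z2 = atanh(-0.88) = -1.375768; difference d = 1.994149
Var(d) = 1/19 + 1/83 = 0.0526316 + 0.0120482 = 0.0646798
z = d/√Var(d) = 1.994149 / √0.0646798 = 1.994149 / 0.254322 = 7.841

7.841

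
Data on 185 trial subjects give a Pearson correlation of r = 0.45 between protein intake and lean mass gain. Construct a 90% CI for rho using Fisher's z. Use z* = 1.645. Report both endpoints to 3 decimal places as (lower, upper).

(0.348, 0.542)

Fisher z: z_r = atanh(r) = ½·ln((1+0.45)/(1−0.45)) = 0.484700
SE(z) = 1/√(n−3) = 1/√182 = 0.074125
90% ⇒ z* = 1.645; margin = 1.645·0.074125 = 0.121936
CI on z-scale: (0.362764, 0.606636)
Back-transform: tanh(0.362764) = 0.347646, tanh(0.606636) = 0.541755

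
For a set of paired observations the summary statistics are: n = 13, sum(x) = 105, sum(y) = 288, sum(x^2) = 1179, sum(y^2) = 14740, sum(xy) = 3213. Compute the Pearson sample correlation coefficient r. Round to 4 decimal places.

Numerator: nΣxy − (Σx)(Σy) = 13·3213 − (105)(288) = 11529
Denominator: √[(nΣx²−(Σx)²)(nΣy²−(Σy)²)]
  nΣx²−(Σx)² = 13·1179 − 11025 = 4302;  nΣy²−(Σy)² = 13·14740 − 82944 = 108676
  √(4302·108676) = √467524152 = 21622.3068
r = 11529 / 21622.3068 = 0.5332

0.5332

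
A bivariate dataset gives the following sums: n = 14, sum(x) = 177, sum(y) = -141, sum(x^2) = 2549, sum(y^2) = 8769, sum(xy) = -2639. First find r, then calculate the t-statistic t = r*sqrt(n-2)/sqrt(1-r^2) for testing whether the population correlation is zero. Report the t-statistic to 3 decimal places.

Numerator: nΣxy − (Σx)(Σy) = 14·(-2639) − (177)(-141) = -11989
Denominator: √[(nΣx²−(Σx)²)(nΣy²−(Σy)²)]
  nΣx²−(Σx)² = 14·2549 − 31329 = 4357;  nΣy²−(Σy)² = 14·8769 − 19881 = 102885
  √(4357·102885) = √448269945 = 21172.3864
r = -11989 / 21172.3864 = -0.5663
t = r·√(n−2)/√(1−r²) = -0.5663·√12 / √(1−0.320696) = -1.961721 / 0.824199 = -2.380

-2.380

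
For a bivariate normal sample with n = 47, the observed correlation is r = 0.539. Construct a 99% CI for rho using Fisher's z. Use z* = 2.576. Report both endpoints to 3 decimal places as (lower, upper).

Fisher z: z_r = atanh(r) = ½·ln((1+0.539)/(1−0.539)) = 0.602745
SE(z) = 1/√(n−3) = 1/√44 = 0.150756
99% ⇒ z* = 2.576; margin = 2.576·0.150756 = 0.388347
CI on z-scale: (0.214398, 0.991092)
Back-transform: tanh(0.214398) = 0.211172, tanh(0.991092) = 0.757828

(0.211, 0.758)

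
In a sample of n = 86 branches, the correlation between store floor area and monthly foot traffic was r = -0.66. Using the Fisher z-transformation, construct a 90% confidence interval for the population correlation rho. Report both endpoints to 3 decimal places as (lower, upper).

(-0.750, -0.546)

Fisher z: z_r = atanh(r) = ½·ln((1+(-0.66))/(1−(-0.66))) = -0.792814
SE(z) = 1/√(n−3) = 1/√83 = 0.109764
90% ⇒ z* = 1.645; margin = 1.645·0.109764 = 0.180562
CI on z-scale: (-0.973376, -0.612252)
Back-transform: tanh(-0.973376) = -0.750184, tanh(-0.612252) = -0.545710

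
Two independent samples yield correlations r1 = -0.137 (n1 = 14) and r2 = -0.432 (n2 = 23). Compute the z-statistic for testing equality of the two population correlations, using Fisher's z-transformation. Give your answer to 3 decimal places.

z1 = atanh(-0.137) = -0.137867,  z2 = atanh(-0.432) = -0.462353
SE = √(1/(n1−3) + 1/(n2−3)) = √(1/11 + 1/20) = √(0.0909091 + 0.0500000) = √0.1409091 = 0.375379
z = (z1 − z2)/SE = (-0.137867 − (-0.462353)) / 0.375379 = 0.324486 / 0.375379 = 0.864

0.864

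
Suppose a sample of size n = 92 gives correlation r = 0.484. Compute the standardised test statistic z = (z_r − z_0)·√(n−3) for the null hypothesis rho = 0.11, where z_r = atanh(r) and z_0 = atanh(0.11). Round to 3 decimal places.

3.941

Fisher z: atanh(0.484) = 0.528195, atanh(0.11) = 0.110447
z = (z_r − z_0)·√(n−3) = (0.528195 − 0.110447)·√89 = 0.417748 · 9.433981 = 3.941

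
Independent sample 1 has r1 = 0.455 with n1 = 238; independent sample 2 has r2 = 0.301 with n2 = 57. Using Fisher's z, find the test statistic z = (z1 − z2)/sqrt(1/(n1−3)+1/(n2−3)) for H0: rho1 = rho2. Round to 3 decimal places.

Fisher z-transforms: z1 = atanh(0.455) = 0.490988, z2 = atanh(0.301) = 0.310619; difference d = 0.180369
Var(d) = 1/235 + 1/54 = 0.0042553 + 0.0185185 = 0.0227738
z = d/√Var(d) = 0.180369 / √0.0227738 = 0.180369 / 0.150910 = 1.195

1.195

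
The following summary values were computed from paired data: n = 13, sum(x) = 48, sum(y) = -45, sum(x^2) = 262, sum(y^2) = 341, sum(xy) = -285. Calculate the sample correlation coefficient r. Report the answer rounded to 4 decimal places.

S_xy = nΣxy − ΣxΣy = 13·(-285) − 48·(-45) = -3705 − (-2160) = -1545
S_xx = nΣx² − (Σx)² = 13·262 − 48² = 3406 − 2304 = 1102
S_yy = nΣy² − (Σy)² = 13·341 − (-45)² = 4433 − 2025 = 2408
r = S_xy / √(S_xx·S_yy) = -1545 / √(1102·2408) = -1545 / √2653616 = -1545 / 1628.9923 = -0.9484

-0.9484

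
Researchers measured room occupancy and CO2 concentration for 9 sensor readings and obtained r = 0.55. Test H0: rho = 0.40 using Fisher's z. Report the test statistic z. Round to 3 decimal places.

z_r = atanh(0.55) = 0.618381,  z_0 = atanh(0.40) = 0.423649
SE = 1/√(n−3) = 1/√6 = 0.408248
z = (z_r − z_0)/SE = (0.618381 − 0.423649) / 0.408248 = 0.194732 / 0.408248 = 0.477

0.477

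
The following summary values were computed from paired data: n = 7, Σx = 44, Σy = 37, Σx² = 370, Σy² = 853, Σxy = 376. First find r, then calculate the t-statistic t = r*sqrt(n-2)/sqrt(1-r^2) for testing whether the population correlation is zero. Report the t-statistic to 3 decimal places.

1.587

Numerator: nΣxy − (Σx)(Σy) = 7·376 − (44)(37) = 1004
Denominator: √[(nΣx²−(Σx)²)(nΣy²−(Σy)²)]
  nΣx²−(Σx)² = 7·370 − 1936 = 654;  nΣy²−(Σy)² = 7·853 − 1369 = 4602
  √(654·4602) = √3009708 = 1734.8510
r = 1004 / 1734.8510 = 0.5787
t = r·√(n−2)/√(1−r²) = 0.5787·√5 / √(1−0.334894) = 1.294013 / 0.815540 = 1.587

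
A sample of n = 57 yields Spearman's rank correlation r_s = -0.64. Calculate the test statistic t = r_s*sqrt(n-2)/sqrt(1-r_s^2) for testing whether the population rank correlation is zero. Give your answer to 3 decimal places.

-6.177

t = r_s·√(n−2) / √(1−r_s²) with r_s = -0.64, n = 57
  = -0.64·√55 / √(1 − 0.4096)
  = -0.64·7.416198 / 0.768375
  = -4.746367 / 0.768375 = -6.177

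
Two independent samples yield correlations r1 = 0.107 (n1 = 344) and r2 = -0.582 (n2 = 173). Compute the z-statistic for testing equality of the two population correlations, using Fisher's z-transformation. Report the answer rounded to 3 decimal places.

8.232

Fisher z-transforms: z1 = atanh(0.107) = 0.107411, z2 = atanh(-0.582) = -0.665482; difference d = 0.772893
Var(d) = 1/341 + 1/170 = 0.0029326 + 0.0058824 = 0.0088150
z = d/√Var(d) = 0.772893 / √0.0088150 = 0.772893 / 0.093888 = 8.232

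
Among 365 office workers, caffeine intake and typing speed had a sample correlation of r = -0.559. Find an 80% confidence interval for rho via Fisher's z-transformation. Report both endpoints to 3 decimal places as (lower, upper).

Fisher z: z_r = atanh(r) = ½·ln((1+(-0.559))/(1−(-0.559))) = -0.631377
SE(z) = 1/√(n−3) = 1/√362 = 0.052559
80% ⇒ z* = 1.282; margin = 1.282·0.052559 = 0.067381
CI on z-scale: (-0.698758, -0.563996)
Back-transform: tanh(-0.698758) = -0.603579, tanh(-0.563996) = -0.510936

(-0.604, -0.511)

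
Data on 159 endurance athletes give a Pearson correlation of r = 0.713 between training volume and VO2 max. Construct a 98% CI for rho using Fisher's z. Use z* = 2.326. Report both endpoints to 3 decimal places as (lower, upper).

z_r = atanh(0.713) = 0.893260;  SE = 1/√(n−3) = 1/√156 = 0.080064
z-limits: 0.893260 ± 2.326·0.080064 = 0.893260 ± 0.186229 = [0.707031, 1.079489]
ρ-limits: (tanh 0.707031, tanh 1.079489) = (0.609, 0.793)

(0.609, 0.793)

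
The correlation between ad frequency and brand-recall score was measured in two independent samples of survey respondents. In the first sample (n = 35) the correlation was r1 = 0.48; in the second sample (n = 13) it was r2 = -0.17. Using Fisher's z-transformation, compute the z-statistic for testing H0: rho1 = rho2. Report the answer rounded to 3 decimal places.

1.917

Fisher z-transforms: z1 = atanh(0.48) = 0.522984, z2 = atanh(-0.17) = -0.171667; difference d = 0.694651
Var(d) = 1/32 + 1/10 = 0.0312500 + 0.1000000 = 0.1312500
z = d/√Var(d) = 0.694651 / √0.1312500 = 0.694651 / 0.362284 = 1.917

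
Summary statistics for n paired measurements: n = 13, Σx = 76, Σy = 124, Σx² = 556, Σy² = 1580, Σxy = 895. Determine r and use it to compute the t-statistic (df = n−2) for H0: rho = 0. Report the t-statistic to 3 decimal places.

4.539

S_xy = nΣxy − ΣxΣy = 13·895 − 76·124 = 11635 − 9424 = 2211
S_xx = nΣx² − (Σx)² = 13·556 − 76² = 7228 − 5776 = 1452
S_yy = nΣy² − (Σy)² = 13·1580 − 124² = 20540 − 15376 = 5164
r = S_xy / √(S_xx·S_yy) = 2211 / √(1452·5164) = 2211 / √7498128 = 2211 / 2738.2710 = 0.8074
t = r·√(n−2)/√(1−r²) = 0.8074·√11 / √(1−0.651895) = 2.677843 / 0.590004 = 4.539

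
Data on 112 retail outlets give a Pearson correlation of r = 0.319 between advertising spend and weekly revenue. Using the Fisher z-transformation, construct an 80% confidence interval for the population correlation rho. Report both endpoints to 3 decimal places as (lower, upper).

z_r = atanh(0.319) = 0.330533;  SE = 1/√(n−3) = 1/√109 = 0.095783
z-limits: 0.330533 ± 1.282·0.095783 = 0.330533 ± 0.122794 = [0.207739, 0.453327]
ρ-limits: (tanh 0.207739, tanh 0.453327) = (0.205, 0.425)

(0.205, 0.425)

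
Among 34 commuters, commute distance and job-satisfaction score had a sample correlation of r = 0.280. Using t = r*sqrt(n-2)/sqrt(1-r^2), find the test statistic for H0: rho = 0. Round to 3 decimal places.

1.650

1 − r² = 1 − 0.078400 = 0.921600;  √(1−r²) = 0.960000
√(n−2) = √32 = 5.656854
t = r·√(n−2)/√(1−r²) = 0.280 · 5.656854 / 0.960000 = 1.650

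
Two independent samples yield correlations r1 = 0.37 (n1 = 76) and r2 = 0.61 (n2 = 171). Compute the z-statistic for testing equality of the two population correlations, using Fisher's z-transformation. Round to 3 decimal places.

z1 = atanh(0.37) = 0.388423,  z2 = atanh(0.61) = 0.708921
SE = √(1/(n1−3) + 1/(n2−3)) = √(1/73 + 1/168) = √(0.0136986 + 0.0059524) = √0.0196510 = 0.140182
z = (z1 − z2)/SE = (0.388423 − 0.708921) / 0.140182 = -0.320498 / 0.140182 = -2.286

-2.286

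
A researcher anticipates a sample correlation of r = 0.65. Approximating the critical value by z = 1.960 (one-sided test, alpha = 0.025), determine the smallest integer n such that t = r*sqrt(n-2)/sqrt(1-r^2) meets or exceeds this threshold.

8

r√(n−2)/√(1−r²) ≥ 1.960  ⇔  n−2 ≥ (1.960)²·(1−r²)/r²
(1−r²)/r² = (1−0.4225)/0.4225 = 1.3669
n ≥ 2 + 3.8416·1.3669 = 2 + 5.2511 = 7.2511
⌈7.2511⌉ = 8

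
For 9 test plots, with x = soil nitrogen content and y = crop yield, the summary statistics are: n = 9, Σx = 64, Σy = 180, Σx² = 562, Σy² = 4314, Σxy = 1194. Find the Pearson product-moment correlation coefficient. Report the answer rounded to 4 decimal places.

Numerator: nΣxy − (Σx)(Σy) = 9·1194 − (64)(180) = -774
Denominator: √[(nΣx²−(Σx)²)(nΣy²−(Σy)²)]
  nΣx²−(Σx)² = 9·562 − 4096 = 962;  nΣy²−(Σy)² = 9·4314 − 32400 = 6426
  √(962·6426) = √6181812 = 2486.3250
r = -774 / 2486.3250 = -0.3113

-0.3113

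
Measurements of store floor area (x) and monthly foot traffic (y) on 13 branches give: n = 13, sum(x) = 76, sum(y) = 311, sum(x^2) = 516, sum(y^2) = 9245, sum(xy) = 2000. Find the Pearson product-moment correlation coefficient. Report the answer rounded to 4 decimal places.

0.5055

Numerator: nΣxy − (Σx)(Σy) = 13·2000 − (76)(311) = 2364
Denominator: √[(nΣx²−(Σx)²)(nΣy²−(Σy)²)]
  nΣx²−(Σx)² = 13·516 − 5776 = 932;  nΣy²−(Σy)² = 13·9245 − 96721 = 23464
  √(932·23464) = √21868448 = 4676.3712
r = 2364 / 4676.3712 = 0.5055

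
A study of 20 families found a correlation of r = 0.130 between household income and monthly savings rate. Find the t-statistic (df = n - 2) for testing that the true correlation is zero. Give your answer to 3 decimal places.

1 − r² = 1 − 0.016900 = 0.983100;  √(1−r²) = 0.991514
√(n−2) = √18 = 4.242641
t = r·√(n−2)/√(1−r²) = 0.130 · 4.242641 / 0.991514 = 0.556

0.556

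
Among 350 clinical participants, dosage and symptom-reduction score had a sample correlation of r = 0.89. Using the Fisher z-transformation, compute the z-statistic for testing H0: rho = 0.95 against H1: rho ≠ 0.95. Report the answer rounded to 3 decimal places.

z_r = atanh(0.89) = 1.421926,  z_0 = atanh(0.95) = 1.831781
SE = 1/√(n−3) = 1/√347 = 0.053683
z = (z_r − z_0)/SE = (1.421926 − 1.831781) / 0.053683 = -0.409855 / 0.053683 = -7.635

-7.635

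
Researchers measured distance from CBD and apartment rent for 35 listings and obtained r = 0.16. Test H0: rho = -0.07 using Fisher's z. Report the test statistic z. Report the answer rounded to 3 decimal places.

Fisher z: atanh(0.16) = 0.161387, atanh(-0.07) = -0.070115
z = (z_r − z_0)·√(n−3) = (0.161387 − (-0.070115))·√32 = 0.231502 · 5.656854 = 1.310

1.310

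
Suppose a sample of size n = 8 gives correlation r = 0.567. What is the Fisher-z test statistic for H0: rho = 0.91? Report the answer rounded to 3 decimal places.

Fisher z: atanh(0.567) = 0.643090, atanh(0.91) = 1.527524
z = (z_r − z_0)·√(n−3) = (0.643090 − 1.527524)·√5 = -0.884434 · 2.236068 = -1.978

-1.978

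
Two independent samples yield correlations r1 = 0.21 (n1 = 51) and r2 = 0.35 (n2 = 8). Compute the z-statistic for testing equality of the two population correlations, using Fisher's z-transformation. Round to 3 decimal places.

-0.324

Fisher z-transforms: z1 = atanh(0.21) = 0.213171, z2 = atanh(0.35) = 0.365444; difference d = -0.152273
Var(d) = 1/48 + 1/5 = 0.0208333 + 0.2000000 = 0.2208333
z = d/√Var(d) = -0.152273 / √0.2208333 = -0.152273 / 0.469929 = -0.324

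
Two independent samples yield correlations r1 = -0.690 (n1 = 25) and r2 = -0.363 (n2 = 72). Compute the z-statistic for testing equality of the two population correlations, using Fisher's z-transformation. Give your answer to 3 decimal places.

-1.910

z1 = atanh(-0.690) = -0.847956,  z2 = atanh(-0.363) = -0.380337
SE = √(1/(n1−3) + 1/(n2−3)) = √(1/22 + 1/69) = √(0.0454545 + 0.0144928) = √0.0599473 = 0.244841
z = (z1 − z2)/SE = (-0.847956 − (-0.380337)) / 0.244841 = -0.467619 / 0.244841 = -1.910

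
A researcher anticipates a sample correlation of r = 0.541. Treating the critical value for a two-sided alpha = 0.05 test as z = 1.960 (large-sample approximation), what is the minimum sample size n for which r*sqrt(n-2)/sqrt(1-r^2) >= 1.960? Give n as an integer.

12

r√(n−2)/√(1−r²) ≥ 1.960  ⇔  n−2 ≥ (1.960)²·(1−r²)/r²
(1−r²)/r² = (1−0.292681)/0.292681 = 2.4167
n ≥ 2 + 3.8416·2.4167 = 2 + 9.2840 = 11.2840
⌈11.2840⌉ = 12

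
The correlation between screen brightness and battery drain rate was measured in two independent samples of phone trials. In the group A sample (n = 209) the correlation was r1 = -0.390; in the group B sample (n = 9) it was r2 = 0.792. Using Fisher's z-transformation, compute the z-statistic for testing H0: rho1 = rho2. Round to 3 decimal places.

-3.594

Fisher z-transforms: z1 = atanh(-0.390) = -0.411800, z2 = atanh(0.792) = 1.076775; difference d = -1.488575
Var(d) = 1/206 + 1/6 = 0.0048544 + 0.1666667 = 0.1715211
z = d/√Var(d) = -1.488575 / √0.1715211 = -1.488575 / 0.414151 = -3.594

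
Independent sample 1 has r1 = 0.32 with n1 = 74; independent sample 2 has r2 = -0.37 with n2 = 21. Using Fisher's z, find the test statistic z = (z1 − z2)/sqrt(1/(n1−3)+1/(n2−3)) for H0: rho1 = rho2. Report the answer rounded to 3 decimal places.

2.729

Fisher z-transforms: z1 = atanh(0.32) = 0.331647, z2 = atanh(-0.37) = -0.388423; difference d = 0.720070
Var(d) = 1/71 + 1/18 = 0.0140845 + 0.0555556 = 0.0696401
z = d/√Var(d) = 0.720070 / √0.0696401 = 0.720070 / 0.263894 = 2.729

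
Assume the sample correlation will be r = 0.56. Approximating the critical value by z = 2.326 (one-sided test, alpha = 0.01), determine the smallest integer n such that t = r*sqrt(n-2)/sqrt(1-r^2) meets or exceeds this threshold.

r√(n−2)/√(1−r²) ≥ 2.326  ⇔  n−2 ≥ (2.326)²·(1−r²)/r²
(1−r²)/r² = (1−0.3136)/0.3136 = 2.1888
n ≥ 2 + 5.410276·2.1888 = 2 + 11.8420 = 13.8420
⌈13.8420⌉ = 14

14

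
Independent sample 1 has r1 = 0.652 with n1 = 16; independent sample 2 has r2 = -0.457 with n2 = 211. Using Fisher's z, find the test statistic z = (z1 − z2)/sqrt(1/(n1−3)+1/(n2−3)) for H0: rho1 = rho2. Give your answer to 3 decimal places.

Fisher z-transforms: z1 = atanh(0.652) = 0.778770, z2 = atanh(-0.457) = -0.493513; difference d = 1.272283
Var(d) = 1/13 + 1/208 = 0.0769231 + 0.0048077 = 0.0817308
z = d/√Var(d) = 1.272283 / √0.0817308 = 1.272283 / 0.285886 = 4.450

4.450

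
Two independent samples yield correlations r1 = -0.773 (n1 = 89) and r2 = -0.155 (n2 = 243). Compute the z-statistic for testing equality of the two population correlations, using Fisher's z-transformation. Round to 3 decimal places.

z1 = atanh(-0.773) = -1.027739,  z2 = atanh(-0.155) = -0.156259
SE = √(1/(n1−3) + 1/(n2−3)) = √(1/86 + 1/240) = √(0.0116279 + 0.0041667) = √0.0157946 = 0.125677
z = (z1 − z2)/SE = (-1.027739 − (-0.156259)) / 0.125677 = -0.871480 / 0.125677 = -6.934

-6.934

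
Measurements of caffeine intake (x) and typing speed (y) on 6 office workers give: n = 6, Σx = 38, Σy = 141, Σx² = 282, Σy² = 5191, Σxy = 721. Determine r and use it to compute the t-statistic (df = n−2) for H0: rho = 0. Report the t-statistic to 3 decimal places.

-1.570

Numerator: nΣxy − (Σx)(Σy) = 6·721 − (38)(141) = -1032
Denominator: √[(nΣx²−(Σx)²)(nΣy²−(Σy)²)]
  nΣx²−(Σx)² = 6·282 − 1444 = 248;  nΣy²−(Σy)² = 6·5191 − 19881 = 11265
  √(248·11265) = √2793720 = 1671.4425
r = -1032 / 1671.4425 = -0.6174
t = r·√(n−2)/√(1−r²) = -0.6174·√4 / √(1−0.381183) = -1.234800 / 0.786649 = -1.570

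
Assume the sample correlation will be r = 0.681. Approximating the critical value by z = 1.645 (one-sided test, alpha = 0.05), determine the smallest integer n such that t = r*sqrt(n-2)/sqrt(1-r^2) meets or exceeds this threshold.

r√(n−2)/√(1−r²) ≥ 1.645  ⇔  n−2 ≥ (1.645)²·(1−r²)/r²
(1−r²)/r² = (1−0.463761)/0.463761 = 1.1563
n ≥ 2 + 2.706025·1.1563 = 2 + 3.1290 = 5.1290
⌈5.1290⌉ = 6

6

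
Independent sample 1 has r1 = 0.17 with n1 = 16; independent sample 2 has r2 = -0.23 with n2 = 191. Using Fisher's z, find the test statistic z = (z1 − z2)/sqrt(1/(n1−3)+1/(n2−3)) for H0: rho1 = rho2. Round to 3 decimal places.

z1 = atanh(0.17) = 0.171667,  z2 = atanh(-0.23) = -0.234189
SE = √(1/(n1−3) + 1/(n2−3)) = √(1/13 + 1/188) = √(0.0769231 + 0.0053191) = √0.0822422 = 0.286779
z = (z1 − z2)/SE = (0.171667 − (-0.234189)) / 0.286779 = 0.405856 / 0.286779 = 1.415

1.415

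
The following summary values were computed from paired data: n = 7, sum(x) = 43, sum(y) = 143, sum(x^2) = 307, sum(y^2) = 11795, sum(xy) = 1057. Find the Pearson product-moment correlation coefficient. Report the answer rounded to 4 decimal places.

0.2896

S_xy = nΣxy − ΣxΣy = 7·1057 − 43·143 = 7399 − 6149 = 1250
S_xx = nΣx² − (Σx)² = 7·307 − 43² = 2149 − 1849 = 300
S_yy = nΣy² − (Σy)² = 7·11795 − 143² = 82565 − 20449 = 62116
r = S_xy / √(S_xx·S_yy) = 1250 / √(300·62116) = 1250 / √18634800 = 1250 / 4316.8044 = 0.2896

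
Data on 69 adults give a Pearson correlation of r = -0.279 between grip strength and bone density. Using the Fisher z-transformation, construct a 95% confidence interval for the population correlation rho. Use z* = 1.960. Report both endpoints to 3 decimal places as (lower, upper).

z_r = atanh(-0.279) = -0.286597;  SE = 1/√(n−3) = 1/√66 = 0.123091
z-limits: -0.286597 ± 1.960·0.123091 = -0.286597 ± 0.241258 = [-0.527855, -0.045339]
ρ-limits: (tanh -0.527855, tanh -0.045339) = (-0.484, -0.045)

(-0.484, -0.045)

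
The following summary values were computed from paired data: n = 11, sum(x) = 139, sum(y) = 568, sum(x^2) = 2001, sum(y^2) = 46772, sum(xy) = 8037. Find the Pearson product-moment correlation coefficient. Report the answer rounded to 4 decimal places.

0.4162

S_xy = nΣxy − ΣxΣy = 11·8037 − 139·568 = 88407 − 78952 = 9455
S_xx = nΣx² − (Σx)² = 11·2001 − 139² = 22011 − 19321 = 2690
S_yy = nΣy² − (Σy)² = 11·46772 − 568² = 514492 − 322624 = 191868
r = S_xy / √(S_xx·S_yy) = 9455 / √(2690·191868) = 9455 / √516124920 = 9455 / 22718.3829 = 0.4162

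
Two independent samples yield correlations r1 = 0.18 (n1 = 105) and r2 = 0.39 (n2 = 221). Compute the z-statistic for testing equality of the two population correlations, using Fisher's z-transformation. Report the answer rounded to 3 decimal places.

-1.916

z1 = atanh(0.18) = 0.181983,  z2 = atanh(0.39) = 0.411800
SE = √(1/(n1−3) + 1/(n2−3)) = √(1/102 + 1/218) = √(0.0098039 + 0.0045872) = √0.0143911 = 0.119963
z = (z1 − z2)/SE = (0.181983 − 0.411800) / 0.119963 = -0.229817 / 0.119963 = -1.916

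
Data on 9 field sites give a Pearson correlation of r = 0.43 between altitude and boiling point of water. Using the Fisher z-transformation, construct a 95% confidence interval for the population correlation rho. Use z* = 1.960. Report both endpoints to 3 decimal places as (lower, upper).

(-0.328, 0.851)

Fisher z: z_r = atanh(r) = ½·ln((1+0.43)/(1−0.43)) = 0.459897
SE(z) = 1/√(n−3) = 1/√6 = 0.408248
95% ⇒ z* = 1.960; margin = 1.960·0.408248 = 0.800166
CI on z-scale: (-0.340269, 1.260063)
Back-transform: tanh(-0.340269) = -0.327718, tanh(1.260063) = 0.851081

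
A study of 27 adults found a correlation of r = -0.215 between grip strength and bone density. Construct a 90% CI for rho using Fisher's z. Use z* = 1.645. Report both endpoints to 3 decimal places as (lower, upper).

z_r = atanh(-0.215) = -0.218408;  SE = 1/√(n−3) = 1/√24 = 0.204124
z-limits: -0.218408 ± 1.645·0.204124 = -0.218408 ± 0.335784 = [-0.554192, 0.117376]
ρ-limits: (tanh -0.554192, tanh 0.117376) = (-0.504, 0.117)

(-0.504, 0.117)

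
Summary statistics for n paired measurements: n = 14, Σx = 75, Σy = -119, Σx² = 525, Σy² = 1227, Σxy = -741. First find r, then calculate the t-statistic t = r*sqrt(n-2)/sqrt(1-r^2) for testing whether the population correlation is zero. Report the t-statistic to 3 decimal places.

S_xy = nΣxy − ΣxΣy = 14·(-741) − 75·(-119) = -10374 − (-8925) = -1449
S_xx = nΣx² − (Σx)² = 14·525 − 75² = 7350 − 5625 = 1725
S_yy = nΣy² − (Σy)² = 14·1227 − (-119)² = 17178 − 14161 = 3017
r = S_xy / √(S_xx·S_yy) = -1449 / √(1725·3017) = -1449 / √5204325 = -1449 / 2281.2990 = -0.6352
t = r·√(n−2)/√(1−r²) = -0.6352·√12 / √(1−0.403479) = -2.200397 / 0.772348 = -2.849

-2.849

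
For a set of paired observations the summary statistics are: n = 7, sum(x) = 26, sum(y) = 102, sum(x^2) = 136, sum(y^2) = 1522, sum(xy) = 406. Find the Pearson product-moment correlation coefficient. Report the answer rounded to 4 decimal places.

S_xy = nΣxy − ΣxΣy = 7·406 − 26·102 = 2842 − 2652 = 190
S_xx = nΣx² − (Σx)² = 7·136 − 26² = 952 − 676 = 276
S_yy = nΣy² − (Σy)² = 7·1522 − 102² = 10654 − 10404 = 250
r = S_xy / √(S_xx·S_yy) = 190 / √(276·250) = 190 / √69000 = 190 / 262.6785 = 0.7233

0.7233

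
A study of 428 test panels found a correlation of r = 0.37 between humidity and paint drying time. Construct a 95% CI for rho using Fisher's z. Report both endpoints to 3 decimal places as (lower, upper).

(0.285, 0.449)

Fisher z: z_r = atanh(r) = ½·ln((1+0.37)/(1−0.37)) = 0.388423
SE(z) = 1/√(n−3) = 1/√425 = 0.048507
95% ⇒ z* = 1.960; margin = 1.960·0.048507 = 0.095074
CI on z-scale: (0.293349, 0.483497)
Back-transform: tanh(0.293349) = 0.285214, tanh(0.483497) = 0.449040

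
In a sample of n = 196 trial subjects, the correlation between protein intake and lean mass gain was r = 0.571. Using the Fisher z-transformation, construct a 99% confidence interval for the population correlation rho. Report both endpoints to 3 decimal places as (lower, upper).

z_r = atanh(0.571) = 0.649005;  SE = 1/√(n−3) = 1/√193 = 0.071982
z-limits: 0.649005 ± 2.576·0.071982 = 0.649005 ± 0.185426 = [0.463579, 0.834431]
ρ-limits: (tanh 0.463579, tanh 0.834431) = (0.433, 0.683)

(0.433, 0.683)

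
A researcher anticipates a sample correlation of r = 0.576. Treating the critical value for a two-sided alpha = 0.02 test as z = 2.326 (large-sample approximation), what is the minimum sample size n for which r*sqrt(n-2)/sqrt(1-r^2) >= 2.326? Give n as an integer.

13

Need r·√(n−2)/√(1−r²) ≥ 2.326
√(n−2) ≥ 2.326·√(1−0.331776) / 0.576 = 2.326·0.817450 / 0.576 = 3.3010
n−2 ≥ 10.8966  ⇒  n ≥ 12.8966
Smallest integer n = 13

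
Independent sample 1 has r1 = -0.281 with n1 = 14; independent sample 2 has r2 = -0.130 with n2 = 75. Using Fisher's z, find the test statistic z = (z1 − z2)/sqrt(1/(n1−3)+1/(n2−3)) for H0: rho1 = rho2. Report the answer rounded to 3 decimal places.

Fisher z-transforms: z1 = atanh(-0.281) = -0.288767, z2 = atanh(-0.130) = -0.130740; difference d = -0.158027
Var(d) = 1/11 + 1/72 = 0.0909091 + 0.0138889 = 0.1047980
z = d/√Var(d) = -0.158027 / √0.1047980 = -0.158027 / 0.323725 = -0.488

-0.488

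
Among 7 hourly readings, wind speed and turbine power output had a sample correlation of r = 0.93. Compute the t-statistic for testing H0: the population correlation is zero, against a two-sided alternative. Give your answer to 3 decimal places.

t = r·√(n−2) / √(1−r²) with r = 0.93, n = 7
  = 0.93·√5 / √(1 − 0.8649)
  = 0.93·2.236068 / 0.367560
  = 2.079543 / 0.367560 = 5.658

5.658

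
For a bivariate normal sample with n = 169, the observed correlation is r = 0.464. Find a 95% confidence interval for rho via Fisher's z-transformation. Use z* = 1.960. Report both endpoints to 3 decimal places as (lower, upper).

(0.337, 0.575)

z_r = atanh(0.464) = 0.502397;  SE = 1/√(n−3) = 1/√166 = 0.077615
z-limits: 0.502397 ± 1.960·0.077615 = 0.502397 ± 0.152125 = [0.350272, 0.654522]
ρ-limits: (tanh 0.350272, tanh 0.654522) = (0.337, 0.575)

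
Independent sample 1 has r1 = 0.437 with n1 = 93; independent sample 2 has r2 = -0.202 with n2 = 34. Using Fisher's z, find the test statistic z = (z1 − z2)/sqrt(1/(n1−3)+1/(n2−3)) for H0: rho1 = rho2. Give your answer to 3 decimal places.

Fisher z-transforms: z1 = atanh(0.437) = 0.468517, z2 = atanh(-0.202) = -0.204817; difference d = 0.673334
Var(d) = 1/90 + 1/31 = 0.0111111 + 0.0322581 = 0.0433692
z = d/√Var(d) = 0.673334 / √0.0433692 = 0.673334 / 0.208253 = 3.233

3.233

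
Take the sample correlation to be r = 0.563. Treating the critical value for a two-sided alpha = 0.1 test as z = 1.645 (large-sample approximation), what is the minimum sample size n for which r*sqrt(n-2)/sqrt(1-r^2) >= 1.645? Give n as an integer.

r√(n−2)/√(1−r²) ≥ 1.645  ⇔  n−2 ≥ (1.645)²·(1−r²)/r²
(1−r²)/r² = (1−0.316969)/0.316969 = 2.1549
n ≥ 2 + 2.706025·2.1549 = 2 + 5.8312 = 7.8312
⌈7.8312⌉ = 8

8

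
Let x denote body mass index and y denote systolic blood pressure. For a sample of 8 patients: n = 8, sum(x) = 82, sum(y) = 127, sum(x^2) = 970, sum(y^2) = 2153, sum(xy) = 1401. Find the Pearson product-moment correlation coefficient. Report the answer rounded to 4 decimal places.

Numerator: nΣxy − (Σx)(Σy) = 8·1401 − (82)(127) = 794
Denominator: √[(nΣx²−(Σx)²)(nΣy²−(Σy)²)]
  nΣx²−(Σx)² = 8·970 − 6724 = 1036;  nΣy²−(Σy)² = 8·2153 − 16129 = 1095
  √(1036·1095) = √1134420 = 1065.0915
r = 794 / 1065.0915 = 0.7455

0.7455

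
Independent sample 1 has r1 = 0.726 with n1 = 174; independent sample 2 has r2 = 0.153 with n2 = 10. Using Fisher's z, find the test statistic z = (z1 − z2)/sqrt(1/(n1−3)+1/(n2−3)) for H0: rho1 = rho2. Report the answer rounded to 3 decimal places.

1.986

Fisher z-transforms: z1 = atanh(0.726) = 0.920217, z2 = atanh(0.153) = 0.154211; difference d = 0.766006
Var(d) = 1/171 + 1/7 = 0.0058480 + 0.1428571 = 0.1487051
z = d/√Var(d) = 0.766006 / √0.1487051 = 0.766006 / 0.385623 = 1.986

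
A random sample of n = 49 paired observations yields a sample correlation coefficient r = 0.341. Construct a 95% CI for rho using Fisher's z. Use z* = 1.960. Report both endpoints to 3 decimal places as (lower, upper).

(0.066, 0.568)

Fisher z: z_r = atanh(r) = ½·ln((1+0.341)/(1−0.341)) = 0.355224
SE(z) = 1/√(n−3) = 1/√46 = 0.147442
95% ⇒ z* = 1.960; margin = 1.960·0.147442 = 0.288986
CI on z-scale: (0.066238, 0.644210)
Back-transform: tanh(0.066238) = 0.066141, tanh(0.644210) = 0.567759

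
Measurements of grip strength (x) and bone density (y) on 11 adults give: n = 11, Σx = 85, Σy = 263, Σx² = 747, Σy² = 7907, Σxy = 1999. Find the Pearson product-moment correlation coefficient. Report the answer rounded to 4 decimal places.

Numerator: nΣxy − (Σx)(Σy) = 11·1999 − (85)(263) = -366
Denominator: √[(nΣx²−(Σx)²)(nΣy²−(Σy)²)]
  nΣx²−(Σx)² = 11·747 − 7225 = 992;  nΣy²−(Σy)² = 11·7907 − 69169 = 17808
  √(992·17808) = √17665536 = 4203.0389
r = -366 / 4203.0389 = -0.0871

-0.0871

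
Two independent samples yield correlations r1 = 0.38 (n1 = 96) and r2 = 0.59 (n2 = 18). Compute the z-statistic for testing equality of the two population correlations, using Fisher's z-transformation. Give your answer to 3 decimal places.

Fisher z-transforms: z1 = atanh(0.38) = 0.400060, z2 = atanh(0.59) = 0.677666; difference d = -0.277606
Var(d) = 1/93 + 1/15 = 0.0107527 + 0.0666667 = 0.0774194
z = d/√Var(d) = -0.277606 / √0.0774194 = -0.277606 / 0.278243 = -0.998

-0.998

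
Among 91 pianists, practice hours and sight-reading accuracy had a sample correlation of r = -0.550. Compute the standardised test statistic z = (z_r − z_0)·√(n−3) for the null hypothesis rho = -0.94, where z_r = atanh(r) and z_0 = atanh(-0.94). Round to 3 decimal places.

10.503

Fisher z: atanh(-0.550) = -0.618381, atanh(-0.94) = -1.738049
z = (z_r − z_0)·√(n−3) = (-0.618381 − (-1.738049))·√88 = 1.119668 · 9.380832 = 10.503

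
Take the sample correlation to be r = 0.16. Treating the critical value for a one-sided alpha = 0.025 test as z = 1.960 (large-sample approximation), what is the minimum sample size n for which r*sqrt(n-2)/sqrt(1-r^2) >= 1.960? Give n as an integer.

r√(n−2)/√(1−r²) ≥ 1.960  ⇔  n−2 ≥ (1.960)²·(1−r²)/r²
(1−r²)/r² = (1−0.0256)/0.0256 = 38.0625
n ≥ 2 + 3.8416·38.0625 = 2 + 146.2209 = 148.2209
⌈148.2209⌉ = 149

149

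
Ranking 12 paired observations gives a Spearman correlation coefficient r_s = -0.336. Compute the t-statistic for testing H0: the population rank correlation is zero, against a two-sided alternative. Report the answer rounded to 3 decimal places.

t = r_s·√(n−2) / √(1−r_s²) with r_s = -0.336, n = 12
  = -0.336·√10 / √(1 − 0.112896)
  = -0.336·3.162278 / 0.941862
  = -1.062525 / 0.941862 = -1.128

-1.128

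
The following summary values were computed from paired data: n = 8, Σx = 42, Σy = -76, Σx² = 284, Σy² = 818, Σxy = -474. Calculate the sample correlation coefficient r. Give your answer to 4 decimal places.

-0.9606

S_xy = nΣxy − ΣxΣy = 8·(-474) − 42·(-76) = -3792 − (-3192) = -600
S_xx = nΣx² − (Σx)² = 8·284 − 42² = 2272 − 1764 = 508
S_yy = nΣy² − (Σy)² = 8·818 − (-76)² = 6544 − 5776 = 768
r = S_xy / √(S_xx·S_yy) = -600 / √(508·768) = -600 / √390144 = -600 / 624.6151 = -0.9606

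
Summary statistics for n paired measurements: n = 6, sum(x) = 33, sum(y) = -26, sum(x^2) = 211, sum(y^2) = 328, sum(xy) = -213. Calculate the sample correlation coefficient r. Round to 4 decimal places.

S_xy = nΣxy − ΣxΣy = 6·(-213) − 33·(-26) = -1278 − (-858) = -420
S_xx = nΣx² − (Σx)² = 6·211 − 33² = 1266 − 1089 = 177
S_yy = nΣy² − (Σy)² = 6·328 − (-26)² = 1968 − 676 = 1292
r = S_xy / √(S_xx·S_yy) = -420 / √(177·1292) = -420 / √228684 = -420 / 478.2092 = -0.8783

-0.8783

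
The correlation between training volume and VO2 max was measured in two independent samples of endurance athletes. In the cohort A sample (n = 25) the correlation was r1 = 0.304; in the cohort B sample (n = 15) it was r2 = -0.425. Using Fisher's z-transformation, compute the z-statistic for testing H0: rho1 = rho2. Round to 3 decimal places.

2.139

Fisher z-transforms: z1 = atanh(0.304) = 0.313921, z2 = atanh(-0.425) = -0.453779; difference d = 0.767700
Var(d) = 1/22 + 1/12 = 0.0454545 + 0.0833333 = 0.1287878
z = d/√Var(d) = 0.767700 / √0.1287878 = 0.767700 / 0.358870 = 2.139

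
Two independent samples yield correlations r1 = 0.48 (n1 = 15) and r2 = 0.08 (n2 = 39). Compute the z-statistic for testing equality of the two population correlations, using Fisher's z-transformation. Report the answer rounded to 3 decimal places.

1.328

z1 = atanh(0.48) = 0.522984,  z2 = atanh(0.08) = 0.080171
SE = √(1/(n1−3) + 1/(n2−3)) = √(1/12 + 1/36) = √(0.0833333 + 0.0277778) = √0.1111111 = 0.333333
z = (z1 − z2)/SE = (0.522984 − 0.080171) / 0.333333 = 0.442813 / 0.333333 = 1.328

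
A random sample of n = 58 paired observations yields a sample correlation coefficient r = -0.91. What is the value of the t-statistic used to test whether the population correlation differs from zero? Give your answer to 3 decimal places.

t = r·√(n−2) / √(1−r²) with r = -0.91, n = 58
  = -0.91·√56 / √(1 − 0.8281)
  = -0.91·7.483315 / 0.414608
  = -6.809817 / 0.414608 = -16.425

-16.425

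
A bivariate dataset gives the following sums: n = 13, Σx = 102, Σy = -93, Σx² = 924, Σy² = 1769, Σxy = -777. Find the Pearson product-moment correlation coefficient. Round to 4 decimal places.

-0.1280

Numerator: nΣxy − (Σx)(Σy) = 13·(-777) − (102)(-93) = -615
Denominator: √[(nΣx²−(Σx)²)(nΣy²−(Σy)²)]
  nΣx²−(Σx)² = 13·924 − 10404 = 1608;  nΣy²−(Σy)² = 13·1769 − 8649 = 14348
  √(1608·14348) = √23071584 = 4803.2889
r = -615 / 4803.2889 = -0.1280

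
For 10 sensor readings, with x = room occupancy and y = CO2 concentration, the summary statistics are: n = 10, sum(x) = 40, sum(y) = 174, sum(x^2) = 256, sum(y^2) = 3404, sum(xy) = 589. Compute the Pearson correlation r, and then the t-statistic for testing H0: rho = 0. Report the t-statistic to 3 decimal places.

-1.926

Numerator: nΣxy − (Σx)(Σy) = 10·589 − (40)(174) = -1070
Denominator: √[(nΣx²−(Σx)²)(nΣy²−(Σy)²)]
  nΣx²−(Σx)² = 10·256 − 1600 = 960;  nΣy²−(Σy)² = 10·3404 − 30276 = 3764
  √(960·3764) = √3613440 = 1900.9050
r = -1070 / 1900.9050 = -0.5629
t = r·√(n−2)/√(1−r²) = -0.5629·√8 / √(1−0.316856) = -1.592122 / 0.826525 = -1.926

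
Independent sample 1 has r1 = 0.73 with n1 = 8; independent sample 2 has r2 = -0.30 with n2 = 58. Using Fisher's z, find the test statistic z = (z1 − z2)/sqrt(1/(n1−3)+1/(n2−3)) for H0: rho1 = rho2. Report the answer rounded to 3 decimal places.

2.651

z1 = atanh(0.73) = 0.928727,  z2 = atanh(-0.30) = -0.309520
SE = √(1/(n1−3) + 1/(n2−3)) = √(1/5 + 1/55) = √(0.2000000 + 0.0181818) = √0.2181818 = 0.467099
z = (z1 − z2)/SE = (0.928727 − (-0.309520)) / 0.467099 = 1.238247 / 0.467099 = 2.651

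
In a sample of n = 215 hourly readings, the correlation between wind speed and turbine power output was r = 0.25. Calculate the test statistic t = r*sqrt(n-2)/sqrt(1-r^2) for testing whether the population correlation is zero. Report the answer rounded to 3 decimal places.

t = r·√(n−2) / √(1−r²) with r = 0.25, n = 215
  = 0.25·√213 / √(1 − 0.0625)
  = 0.25·14.594520 / 0.968246
  = 3.648630 / 0.968246 = 3.768

3.768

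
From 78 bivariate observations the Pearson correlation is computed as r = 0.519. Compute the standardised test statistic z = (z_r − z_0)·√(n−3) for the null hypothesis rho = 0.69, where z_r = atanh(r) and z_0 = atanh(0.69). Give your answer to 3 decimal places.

z_r = atanh(0.519) = 0.574970,  z_0 = atanh(0.69) = 0.847956
SE = 1/√(n−3) = 1/√75 = 0.115470
z = (z_r − z_0)/SE = (0.574970 − 0.847956) / 0.115470 = -0.272986 / 0.115470 = -2.364

-2.364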